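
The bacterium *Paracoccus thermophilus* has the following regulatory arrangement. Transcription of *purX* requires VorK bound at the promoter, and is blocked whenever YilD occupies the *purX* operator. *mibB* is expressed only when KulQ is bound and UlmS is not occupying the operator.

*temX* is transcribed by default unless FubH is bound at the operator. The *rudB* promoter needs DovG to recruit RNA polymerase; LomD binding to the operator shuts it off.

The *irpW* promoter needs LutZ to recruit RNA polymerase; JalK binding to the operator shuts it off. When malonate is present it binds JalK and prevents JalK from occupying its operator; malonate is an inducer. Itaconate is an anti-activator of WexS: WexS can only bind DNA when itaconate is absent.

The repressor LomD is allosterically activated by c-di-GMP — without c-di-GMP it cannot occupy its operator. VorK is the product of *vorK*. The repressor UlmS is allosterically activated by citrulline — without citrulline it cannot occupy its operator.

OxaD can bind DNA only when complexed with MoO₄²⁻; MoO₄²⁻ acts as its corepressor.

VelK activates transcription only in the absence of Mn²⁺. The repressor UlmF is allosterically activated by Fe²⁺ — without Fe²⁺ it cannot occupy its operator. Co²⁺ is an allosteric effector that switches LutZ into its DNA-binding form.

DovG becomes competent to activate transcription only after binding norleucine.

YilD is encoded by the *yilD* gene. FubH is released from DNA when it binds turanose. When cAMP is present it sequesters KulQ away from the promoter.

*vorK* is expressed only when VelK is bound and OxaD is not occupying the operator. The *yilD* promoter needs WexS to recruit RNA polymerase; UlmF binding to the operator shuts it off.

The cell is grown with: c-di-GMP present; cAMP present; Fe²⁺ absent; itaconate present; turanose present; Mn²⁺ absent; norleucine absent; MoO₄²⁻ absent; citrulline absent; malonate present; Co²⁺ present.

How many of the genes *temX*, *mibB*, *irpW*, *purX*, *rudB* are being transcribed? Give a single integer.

3

Turanose is present, so FubH is inactive.
With no repressor bound, *temX* is transcribed.
→ *temX* is ON.
cAMP is present, so KulQ is inactive.
Citrulline is absent, so UlmS is inactive.
Required activator KulQ is absent, so *mibB* is not transcribed.
→ *mibB* is OFF.
Co²⁺ is present, so LutZ is active.
Malonate is present, so JalK is inactive.
No repressor is bound and LutZ is active, so *irpW* is transcribed.
→ *irpW* is ON.
Fe²⁺ is absent, so UlmF is inactive.
Itaconate is present, so WexS is inactive.
Required activator WexS is absent, so *yilD* is not transcribed.
So YilD is not produced.
MoO₄²⁻ is absent, so OxaD is inactive.
Mn²⁺ is absent, so VelK is active.
No repressor is bound and VelK is active, so *vorK* is transcribed.
So VorK is produced and active.
No repressor is bound and VorK is active, so *purX* is transcribed.
→ *purX* is ON.
Norleucine is absent, so DovG is inactive.
c-di-GMP is present, so LomD is active.
With repressor LomD bound, *rudB* is not transcribed.
→ *rudB* is OFF.
3 of the 5 genes are transcribed.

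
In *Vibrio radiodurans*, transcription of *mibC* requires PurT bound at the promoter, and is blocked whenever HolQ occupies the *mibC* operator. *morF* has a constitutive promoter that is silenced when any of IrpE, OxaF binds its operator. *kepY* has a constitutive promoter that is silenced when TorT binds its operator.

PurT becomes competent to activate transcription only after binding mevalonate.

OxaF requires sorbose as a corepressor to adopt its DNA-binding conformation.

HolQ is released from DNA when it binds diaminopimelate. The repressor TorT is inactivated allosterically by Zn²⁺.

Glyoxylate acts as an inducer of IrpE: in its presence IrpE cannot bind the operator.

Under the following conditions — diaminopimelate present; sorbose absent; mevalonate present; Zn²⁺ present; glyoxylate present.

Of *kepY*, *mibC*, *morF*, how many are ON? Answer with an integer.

3

Zn²⁺ is present, so TorT is inactive.
With no repressor bound, *kepY* is transcribed.
→ *kepY* is ON.
Diaminopimelate is present, so HolQ is inactive.
Mevalonate is present, so PurT is active.
No repressor is bound and PurT is active, so *mibC* is transcribed.
→ *mibC* is ON.
Glyoxylate is present, so IrpE is inactive.
Sorbose is absent, so OxaF is inactive.
With no repressor bound, *morF* is transcribed.
→ *morF* is ON.
3 of the 3 genes are transcribed.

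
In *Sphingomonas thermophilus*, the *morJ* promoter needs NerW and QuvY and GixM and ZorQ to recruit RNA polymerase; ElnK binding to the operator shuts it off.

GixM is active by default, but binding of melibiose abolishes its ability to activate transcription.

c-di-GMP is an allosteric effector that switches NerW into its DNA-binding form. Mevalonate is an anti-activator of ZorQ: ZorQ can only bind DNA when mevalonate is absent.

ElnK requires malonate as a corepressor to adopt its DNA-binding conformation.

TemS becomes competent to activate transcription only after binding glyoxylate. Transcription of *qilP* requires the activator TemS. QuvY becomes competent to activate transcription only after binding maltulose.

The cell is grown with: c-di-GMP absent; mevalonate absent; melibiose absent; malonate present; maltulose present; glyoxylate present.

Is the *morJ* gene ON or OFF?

OFF

c-di-GMP is absent, so NerW is inactive.
Malonate is present, so ElnK is active.
Maltulose is present, so QuvY is active.
Melibiose is absent, so GixM is active.
Mevalonate is absent, so ZorQ is active.
With repressor ElnK bound, *morJ* is not transcribed.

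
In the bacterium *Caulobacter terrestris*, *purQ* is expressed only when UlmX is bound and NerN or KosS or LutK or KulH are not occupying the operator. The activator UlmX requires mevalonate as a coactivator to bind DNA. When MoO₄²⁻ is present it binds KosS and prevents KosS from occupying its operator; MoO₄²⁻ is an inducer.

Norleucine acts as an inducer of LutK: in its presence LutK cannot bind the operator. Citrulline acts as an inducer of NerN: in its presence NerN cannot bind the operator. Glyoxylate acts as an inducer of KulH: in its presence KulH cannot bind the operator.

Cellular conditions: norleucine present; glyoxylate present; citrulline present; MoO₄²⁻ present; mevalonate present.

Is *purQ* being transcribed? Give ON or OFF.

Citrulline is present, so NerN is inactive.
MoO₄²⁻ is present, so KosS is inactive.
Mevalonate is present, so UlmX is active.
Norleucine is present, so LutK is inactive.
Glyoxylate is present, so KulH is inactive.
No repressor is bound and UlmX is active, so *purQ* is transcribed.

ON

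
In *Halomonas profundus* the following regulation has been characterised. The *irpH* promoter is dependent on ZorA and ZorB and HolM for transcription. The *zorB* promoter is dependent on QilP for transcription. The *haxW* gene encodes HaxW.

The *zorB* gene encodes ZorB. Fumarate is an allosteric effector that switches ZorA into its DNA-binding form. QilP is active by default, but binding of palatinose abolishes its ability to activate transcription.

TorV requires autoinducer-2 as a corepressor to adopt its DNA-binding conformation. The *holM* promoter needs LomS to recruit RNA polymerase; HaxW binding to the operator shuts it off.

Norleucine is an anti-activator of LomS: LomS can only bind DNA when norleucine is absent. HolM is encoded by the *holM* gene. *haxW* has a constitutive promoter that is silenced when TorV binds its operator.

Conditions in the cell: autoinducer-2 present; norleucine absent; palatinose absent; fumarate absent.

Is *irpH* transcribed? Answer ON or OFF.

OFF

Fumarate is absent, so ZorA is inactive.
Palatinose is absent, so QilP is active.
No repressor is bound and QilP is active, so *zorB* is transcribed.
So ZorB is produced and active.
Norleucine is absent, so LomS is active.
Autoinducer-2 is present, so TorV is active.
With repressor TorV bound, *haxW* is not transcribed.
So HaxW is not produced.
No repressor is bound and LomS is active, so *holM* is transcribed.
So HolM is produced and active.
Required activator ZorA is absent, so *irpH* is not transcribed.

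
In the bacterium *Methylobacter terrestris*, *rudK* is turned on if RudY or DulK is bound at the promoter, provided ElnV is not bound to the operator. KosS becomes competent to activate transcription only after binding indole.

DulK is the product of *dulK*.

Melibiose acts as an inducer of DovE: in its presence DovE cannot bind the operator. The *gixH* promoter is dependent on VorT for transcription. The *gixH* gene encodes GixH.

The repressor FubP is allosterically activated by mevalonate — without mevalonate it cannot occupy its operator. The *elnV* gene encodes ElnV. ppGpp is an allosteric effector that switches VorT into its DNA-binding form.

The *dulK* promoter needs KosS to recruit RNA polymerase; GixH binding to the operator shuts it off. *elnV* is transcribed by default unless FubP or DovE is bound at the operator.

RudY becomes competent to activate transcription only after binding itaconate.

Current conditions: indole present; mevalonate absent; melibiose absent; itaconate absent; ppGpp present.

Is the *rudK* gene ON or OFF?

OFF

Itaconate is absent, so RudY is inactive.
Indole is present, so KosS is active.
ppGpp is present, so VorT is active.
No repressor is bound and VorT is active, so *gixH* is transcribed.
So GixH is produced and active.
With repressor GixH bound, *dulK* is not transcribed.
So DulK is not produced.
Mevalonate is absent, so FubP is inactive.
Melibiose is absent, so DovE is active.
With repressor DovE bound, *elnV* is not transcribed.
So ElnV is not produced.
No activator is available at the *rudK* promoter, so *rudK* is not transcribed.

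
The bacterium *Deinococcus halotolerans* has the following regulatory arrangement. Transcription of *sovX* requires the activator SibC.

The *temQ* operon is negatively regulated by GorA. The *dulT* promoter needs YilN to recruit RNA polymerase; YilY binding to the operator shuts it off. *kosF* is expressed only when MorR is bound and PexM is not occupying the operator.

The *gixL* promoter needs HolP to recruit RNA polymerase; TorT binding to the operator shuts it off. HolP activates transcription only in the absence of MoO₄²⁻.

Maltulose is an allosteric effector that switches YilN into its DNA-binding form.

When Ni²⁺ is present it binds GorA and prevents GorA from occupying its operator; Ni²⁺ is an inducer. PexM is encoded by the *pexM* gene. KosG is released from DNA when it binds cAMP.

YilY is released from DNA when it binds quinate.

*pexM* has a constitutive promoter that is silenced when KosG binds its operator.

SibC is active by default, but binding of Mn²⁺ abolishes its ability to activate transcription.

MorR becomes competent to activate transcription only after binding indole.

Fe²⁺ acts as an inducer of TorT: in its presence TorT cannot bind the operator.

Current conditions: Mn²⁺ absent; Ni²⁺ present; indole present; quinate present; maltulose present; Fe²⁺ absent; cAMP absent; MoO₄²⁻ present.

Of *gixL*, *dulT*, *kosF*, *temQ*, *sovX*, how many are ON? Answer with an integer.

MoO₄²⁻ is present, so HolP is inactive.
Fe²⁺ is absent, so TorT is active.
With repressor TorT bound, *gixL* is not transcribed.
→ *gixL* is OFF.
Maltulose is present, so YilN is active.
Quinate is present, so YilY is inactive.
No repressor is bound and YilN is active, so *dulT* is transcribed.
→ *dulT* is ON.
cAMP is absent, so KosG is active.
With repressor KosG bound, *pexM* is not transcribed.
So PexM is not produced.
Indole is present, so MorR is active.
No repressor is bound and MorR is active, so *kosF* is transcribed.
→ *kosF* is ON.
Ni²⁺ is present, so GorA is inactive.
With no repressor bound, *temQ* is transcribed.
→ *temQ* is ON.
Mn²⁺ is absent, so SibC is active.
No repressor is bound and SibC is active, so *sovX* is transcribed.
→ *sovX* is ON.
4 of the 5 genes are transcribed.

4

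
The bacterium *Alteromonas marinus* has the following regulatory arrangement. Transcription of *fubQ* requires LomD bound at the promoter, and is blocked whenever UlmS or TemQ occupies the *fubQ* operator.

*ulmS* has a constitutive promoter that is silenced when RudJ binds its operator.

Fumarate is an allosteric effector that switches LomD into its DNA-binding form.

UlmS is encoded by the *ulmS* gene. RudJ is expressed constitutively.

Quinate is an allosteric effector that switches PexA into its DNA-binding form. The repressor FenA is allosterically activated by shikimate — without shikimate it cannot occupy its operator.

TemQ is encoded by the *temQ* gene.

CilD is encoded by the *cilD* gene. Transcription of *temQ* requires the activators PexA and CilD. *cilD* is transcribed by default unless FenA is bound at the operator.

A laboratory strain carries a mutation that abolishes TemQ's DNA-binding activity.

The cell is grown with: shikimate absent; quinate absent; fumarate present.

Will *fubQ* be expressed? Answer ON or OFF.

RudJ is produced constitutively and is active.
With repressor RudJ bound, *ulmS* is not transcribed.
So UlmS is not produced.
TemQ is non-functional in this strain, so it has no effect.
Fumarate is present, so LomD is active.
No repressor is bound and LomD is active, so *fubQ* is transcribed.

ON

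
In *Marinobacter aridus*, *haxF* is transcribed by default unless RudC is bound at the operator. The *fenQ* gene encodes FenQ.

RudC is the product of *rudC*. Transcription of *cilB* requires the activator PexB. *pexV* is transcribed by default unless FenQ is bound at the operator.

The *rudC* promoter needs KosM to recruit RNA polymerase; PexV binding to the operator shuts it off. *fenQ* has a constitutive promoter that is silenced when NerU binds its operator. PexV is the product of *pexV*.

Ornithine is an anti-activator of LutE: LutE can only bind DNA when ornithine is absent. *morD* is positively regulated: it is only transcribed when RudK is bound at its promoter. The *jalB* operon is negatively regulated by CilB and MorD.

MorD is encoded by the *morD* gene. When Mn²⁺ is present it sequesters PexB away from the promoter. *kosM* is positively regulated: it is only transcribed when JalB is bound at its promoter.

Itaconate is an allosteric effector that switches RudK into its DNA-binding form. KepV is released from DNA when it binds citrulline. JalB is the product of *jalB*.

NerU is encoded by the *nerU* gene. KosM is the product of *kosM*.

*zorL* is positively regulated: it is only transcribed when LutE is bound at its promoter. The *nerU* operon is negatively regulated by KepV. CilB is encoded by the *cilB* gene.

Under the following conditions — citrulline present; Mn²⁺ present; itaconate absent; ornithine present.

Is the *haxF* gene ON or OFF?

ON

Citrulline is present, so KepV is inactive.
With no repressor bound, *nerU* is transcribed.
So NerU is produced and active.
With repressor NerU bound, *fenQ* is not transcribed.
So FenQ is not produced.
With no repressor bound, *pexV* is transcribed.
So PexV is produced and active.
Mn²⁺ is present, so PexB is inactive.
Required activator PexB is absent, so *cilB* is not transcribed.
So CilB is not produced.
Itaconate is absent, so RudK is inactive.
Required activator RudK is absent, so *morD* is not transcribed.
So MorD is not produced.
With no repressor bound, *jalB* is transcribed.
So JalB is produced and active.
No repressor is bound and JalB is active, so *kosM* is transcribed.
So KosM is produced and active.
With repressor PexV bound, *rudC* is not transcribed.
So RudC is not produced.
With no repressor bound, *haxF* is transcribed.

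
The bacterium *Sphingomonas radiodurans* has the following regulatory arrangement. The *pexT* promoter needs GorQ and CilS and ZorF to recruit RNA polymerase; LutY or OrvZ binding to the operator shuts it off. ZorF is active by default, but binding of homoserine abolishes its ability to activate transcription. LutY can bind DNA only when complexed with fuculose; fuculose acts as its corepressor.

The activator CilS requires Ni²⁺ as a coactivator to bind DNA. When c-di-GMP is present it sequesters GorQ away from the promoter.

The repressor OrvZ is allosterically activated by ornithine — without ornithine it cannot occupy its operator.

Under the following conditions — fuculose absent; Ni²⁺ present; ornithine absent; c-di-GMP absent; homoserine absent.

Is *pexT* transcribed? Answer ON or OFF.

ON

c-di-GMP is absent, so GorQ is active.
Ni²⁺ is present, so CilS is active.
Fuculose is absent, so LutY is inactive.
Homoserine is absent, so ZorF is active.
Ornithine is absent, so OrvZ is inactive.
No repressor is bound and GorQ and CilS and ZorF are active, so *pexT* is transcribed.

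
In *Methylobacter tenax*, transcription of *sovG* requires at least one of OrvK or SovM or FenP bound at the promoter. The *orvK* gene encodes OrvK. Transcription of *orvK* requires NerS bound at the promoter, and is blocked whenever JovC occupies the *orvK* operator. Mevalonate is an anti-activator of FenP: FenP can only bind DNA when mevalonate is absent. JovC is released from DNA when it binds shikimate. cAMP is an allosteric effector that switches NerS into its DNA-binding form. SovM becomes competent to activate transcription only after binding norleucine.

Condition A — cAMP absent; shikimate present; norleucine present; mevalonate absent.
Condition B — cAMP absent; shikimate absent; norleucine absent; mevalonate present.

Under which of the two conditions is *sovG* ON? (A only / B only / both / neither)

A only

Condition A:
cAMP is absent, so NerS is inactive.
Shikimate is present, so JovC is inactive.
Required activator NerS is absent, so *orvK* is not transcribed.
So OrvK is not produced.
Norleucine is present, so SovM is active.
Mevalonate is absent, so FenP is active.
Activator SovM is present, so *sovG* is transcribed.
→ *sovG* is ON in A.
Condition B:
cAMP is absent, so NerS is inactive.
Shikimate is absent, so JovC is active.
With repressor JovC bound, *orvK* is not transcribed.
So OrvK is not produced.
Norleucine is absent, so SovM is inactive.
Mevalonate is present, so FenP is inactive.
No activator is available at the *sovG* promoter, so *sovG* is not transcribed.
→ *sovG* is OFF in B.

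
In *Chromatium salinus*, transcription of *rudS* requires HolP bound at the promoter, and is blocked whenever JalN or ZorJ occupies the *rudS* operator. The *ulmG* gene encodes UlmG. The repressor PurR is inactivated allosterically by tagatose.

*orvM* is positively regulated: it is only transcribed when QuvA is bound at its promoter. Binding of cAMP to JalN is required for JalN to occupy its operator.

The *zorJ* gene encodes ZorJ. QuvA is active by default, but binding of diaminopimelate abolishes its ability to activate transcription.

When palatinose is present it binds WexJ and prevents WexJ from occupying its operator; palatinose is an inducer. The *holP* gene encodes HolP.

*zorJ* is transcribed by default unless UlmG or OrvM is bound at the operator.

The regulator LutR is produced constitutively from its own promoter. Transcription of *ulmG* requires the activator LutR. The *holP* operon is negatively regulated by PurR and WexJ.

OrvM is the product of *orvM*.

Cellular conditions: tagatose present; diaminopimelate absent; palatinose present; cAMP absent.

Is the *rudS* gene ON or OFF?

cAMP is absent, so JalN is inactive.
LutR is produced constitutively and is active.
No repressor is bound and LutR is active, so *ulmG* is transcribed.
So UlmG is produced and active.
Diaminopimelate is absent, so QuvA is active.
No repressor is bound and QuvA is active, so *orvM* is transcribed.
So OrvM is produced and active.
With repressor UlmG bound, *zorJ* is not transcribed.
So ZorJ is not produced.
Tagatose is present, so PurR is inactive.
Palatinose is present, so WexJ is inactive.
With no repressor bound, *holP* is transcribed.
So HolP is produced and active.
No repressor is bound and HolP is active, so *rudS* is transcribed.

ON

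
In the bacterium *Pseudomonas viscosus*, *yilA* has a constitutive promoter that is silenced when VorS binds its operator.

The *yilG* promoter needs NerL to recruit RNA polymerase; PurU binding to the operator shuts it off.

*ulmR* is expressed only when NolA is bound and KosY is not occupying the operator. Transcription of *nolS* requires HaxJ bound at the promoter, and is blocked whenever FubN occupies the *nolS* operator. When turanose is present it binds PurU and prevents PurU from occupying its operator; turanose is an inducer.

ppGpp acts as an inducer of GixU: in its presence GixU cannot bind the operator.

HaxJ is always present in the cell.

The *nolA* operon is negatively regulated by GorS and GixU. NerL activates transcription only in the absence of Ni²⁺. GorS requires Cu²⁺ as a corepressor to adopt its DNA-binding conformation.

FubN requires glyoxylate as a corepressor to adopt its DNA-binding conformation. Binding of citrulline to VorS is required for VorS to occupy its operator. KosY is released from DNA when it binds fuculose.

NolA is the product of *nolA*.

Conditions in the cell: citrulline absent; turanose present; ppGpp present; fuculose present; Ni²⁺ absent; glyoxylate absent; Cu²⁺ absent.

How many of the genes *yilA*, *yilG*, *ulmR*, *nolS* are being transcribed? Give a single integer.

Citrulline is absent, so VorS is inactive.
With no repressor bound, *yilA* is transcribed.
→ *yilA* is ON.
Ni²⁺ is absent, so NerL is active.
Turanose is present, so PurU is inactive.
No repressor is bound and NerL is active, so *yilG* is transcribed.
→ *yilG* is ON.
Cu²⁺ is absent, so GorS is inactive.
ppGpp is present, so GixU is inactive.
With no repressor bound, *nolA* is transcribed.
So NolA is produced and active.
Fuculose is present, so KosY is inactive.
No repressor is bound and NolA is active, so *ulmR* is transcribed.
→ *ulmR* is ON.
HaxJ is produced constitutively and is active.
Glyoxylate is absent, so FubN is inactive.
No repressor is bound and HaxJ is active, so *nolS* is transcribed.
→ *nolS* is ON.
4 of the 4 genes are transcribed.

4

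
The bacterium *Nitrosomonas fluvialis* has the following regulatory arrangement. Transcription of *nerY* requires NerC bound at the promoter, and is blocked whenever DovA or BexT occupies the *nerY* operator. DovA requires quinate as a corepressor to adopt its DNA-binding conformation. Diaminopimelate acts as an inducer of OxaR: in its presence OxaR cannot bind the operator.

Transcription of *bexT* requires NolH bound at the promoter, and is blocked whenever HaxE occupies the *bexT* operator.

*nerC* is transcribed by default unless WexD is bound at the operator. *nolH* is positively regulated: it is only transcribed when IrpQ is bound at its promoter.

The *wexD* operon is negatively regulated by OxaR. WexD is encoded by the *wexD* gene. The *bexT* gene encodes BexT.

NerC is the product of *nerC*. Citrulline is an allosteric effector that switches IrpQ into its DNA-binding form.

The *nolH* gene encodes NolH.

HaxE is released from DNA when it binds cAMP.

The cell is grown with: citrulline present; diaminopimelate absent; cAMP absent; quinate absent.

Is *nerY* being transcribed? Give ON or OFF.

Quinate is absent, so DovA is inactive.
Citrulline is present, so IrpQ is active.
No repressor is bound and IrpQ is active, so *nolH* is transcribed.
So NolH is produced and active.
cAMP is absent, so HaxE is active.
With repressor HaxE bound, *bexT* is not transcribed.
So BexT is not produced.
Diaminopimelate is absent, so OxaR is active.
With repressor OxaR bound, *wexD* is not transcribed.
So WexD is not produced.
With no repressor bound, *nerC* is transcribed.
So NerC is produced and active.
No repressor is bound and NerC is active, so *nerY* is transcribed.

ON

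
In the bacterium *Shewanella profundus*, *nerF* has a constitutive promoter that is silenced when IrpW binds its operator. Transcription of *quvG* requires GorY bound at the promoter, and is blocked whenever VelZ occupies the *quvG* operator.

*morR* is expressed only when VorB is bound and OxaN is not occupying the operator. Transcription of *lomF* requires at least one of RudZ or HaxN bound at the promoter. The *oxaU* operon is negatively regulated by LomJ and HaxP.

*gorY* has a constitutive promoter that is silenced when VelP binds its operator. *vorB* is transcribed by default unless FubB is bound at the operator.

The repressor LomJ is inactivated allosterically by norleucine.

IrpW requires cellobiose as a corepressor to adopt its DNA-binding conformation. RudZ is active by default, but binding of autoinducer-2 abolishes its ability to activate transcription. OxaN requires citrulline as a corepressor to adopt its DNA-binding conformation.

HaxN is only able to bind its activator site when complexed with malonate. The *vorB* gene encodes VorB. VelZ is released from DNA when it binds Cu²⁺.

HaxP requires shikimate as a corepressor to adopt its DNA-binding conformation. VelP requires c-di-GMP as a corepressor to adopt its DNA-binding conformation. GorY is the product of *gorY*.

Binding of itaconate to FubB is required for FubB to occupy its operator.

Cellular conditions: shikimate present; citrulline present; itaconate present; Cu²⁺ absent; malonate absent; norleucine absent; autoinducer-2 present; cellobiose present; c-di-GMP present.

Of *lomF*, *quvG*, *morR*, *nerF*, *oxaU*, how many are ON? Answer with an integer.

Autoinducer-2 is present, so RudZ is inactive.
Malonate is absent, so HaxN is inactive.
No activator is available at the *lomF* promoter, so *lomF* is not transcribed.
→ *lomF* is OFF.
Cu²⁺ is absent, so VelZ is active.
c-di-GMP is present, so VelP is active.
With repressor VelP bound, *gorY* is not transcribed.
So GorY is not produced.
With repressor VelZ bound, *quvG* is not transcribed.
→ *quvG* is OFF.
Citrulline is present, so OxaN is active.
Itaconate is present, so FubB is active.
With repressor FubB bound, *vorB* is not transcribed.
So VorB is not produced.
With repressor OxaN bound, *morR* is not transcribed.
→ *morR* is OFF.
Cellobiose is present, so IrpW is active.
With repressor IrpW bound, *nerF* is not transcribed.
→ *nerF* is OFF.
Norleucine is absent, so LomJ is active.
Shikimate is present, so HaxP is active.
With repressor LomJ bound, *oxaU* is not transcribed.
→ *oxaU* is OFF.
0 of the 5 genes are transcribed.

0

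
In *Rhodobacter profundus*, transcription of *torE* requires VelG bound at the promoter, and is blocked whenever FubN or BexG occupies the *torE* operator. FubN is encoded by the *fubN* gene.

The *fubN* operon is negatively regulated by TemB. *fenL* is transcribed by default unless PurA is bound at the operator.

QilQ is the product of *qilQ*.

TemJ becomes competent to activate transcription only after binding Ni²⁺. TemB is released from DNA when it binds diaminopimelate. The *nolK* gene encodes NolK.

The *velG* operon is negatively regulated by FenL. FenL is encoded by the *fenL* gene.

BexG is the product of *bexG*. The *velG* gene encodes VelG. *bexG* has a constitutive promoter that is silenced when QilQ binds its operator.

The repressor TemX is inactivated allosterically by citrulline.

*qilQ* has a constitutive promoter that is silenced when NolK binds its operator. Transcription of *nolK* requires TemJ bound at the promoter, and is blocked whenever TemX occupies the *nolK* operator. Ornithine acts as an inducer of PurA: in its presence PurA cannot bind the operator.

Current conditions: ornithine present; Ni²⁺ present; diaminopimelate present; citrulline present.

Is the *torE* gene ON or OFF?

Diaminopimelate is present, so TemB is inactive.
With no repressor bound, *fubN* is transcribed.
So FubN is produced and active.
Ni²⁺ is present, so TemJ is active.
Citrulline is present, so TemX is inactive.
No repressor is bound and TemJ is active, so *nolK* is transcribed.
So NolK is produced and active.
With repressor NolK bound, *qilQ* is not transcribed.
So QilQ is not produced.
With no repressor bound, *bexG* is transcribed.
So BexG is produced and active.
Ornithine is present, so PurA is inactive.
With no repressor bound, *fenL* is transcribed.
So FenL is produced and active.
With repressor FenL bound, *velG* is not transcribed.
So VelG is not produced.
With repressor FubN bound, *torE* is not transcribed.

OFF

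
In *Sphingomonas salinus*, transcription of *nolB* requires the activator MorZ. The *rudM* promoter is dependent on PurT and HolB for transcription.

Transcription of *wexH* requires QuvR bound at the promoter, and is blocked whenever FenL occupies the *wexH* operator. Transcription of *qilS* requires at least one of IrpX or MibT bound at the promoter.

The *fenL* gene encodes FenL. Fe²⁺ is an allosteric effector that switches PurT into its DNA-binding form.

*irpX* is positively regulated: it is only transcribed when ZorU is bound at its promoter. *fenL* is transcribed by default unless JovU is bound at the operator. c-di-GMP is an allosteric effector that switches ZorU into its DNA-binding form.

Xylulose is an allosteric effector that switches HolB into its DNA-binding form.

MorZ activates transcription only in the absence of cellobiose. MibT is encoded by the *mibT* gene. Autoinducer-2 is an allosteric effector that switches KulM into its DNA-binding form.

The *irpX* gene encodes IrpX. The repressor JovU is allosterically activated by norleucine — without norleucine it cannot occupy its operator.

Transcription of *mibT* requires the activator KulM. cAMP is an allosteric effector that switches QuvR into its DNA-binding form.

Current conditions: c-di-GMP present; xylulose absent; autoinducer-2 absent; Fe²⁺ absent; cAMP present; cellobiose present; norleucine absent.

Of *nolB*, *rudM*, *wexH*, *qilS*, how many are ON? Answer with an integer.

1

Cellobiose is present, so MorZ is inactive.
Required activator MorZ is absent, so *nolB* is not transcribed.
→ *nolB* is OFF.
Fe²⁺ is absent, so PurT is inactive.
Xylulose is absent, so HolB is inactive.
Required activator PurT is absent, so *rudM* is not transcribed.
→ *rudM* is OFF.
Norleucine is absent, so JovU is inactive.
With no repressor bound, *fenL* is transcribed.
So FenL is produced and active.
cAMP is present, so QuvR is active.
With repressor FenL bound, *wexH* is not transcribed.
→ *wexH* is OFF.
c-di-GMP is present, so ZorU is active.
No repressor is bound and ZorU is active, so *irpX* is transcribed.
So IrpX is produced and active.
Autoinducer-2 is absent, so KulM is inactive.
Required activator KulM is absent, so *mibT* is not transcribed.
So MibT is not produced.
Activator IrpX is present, so *qilS* is transcribed.
→ *qilS* is ON.
1 of the 4 genes is transcribed.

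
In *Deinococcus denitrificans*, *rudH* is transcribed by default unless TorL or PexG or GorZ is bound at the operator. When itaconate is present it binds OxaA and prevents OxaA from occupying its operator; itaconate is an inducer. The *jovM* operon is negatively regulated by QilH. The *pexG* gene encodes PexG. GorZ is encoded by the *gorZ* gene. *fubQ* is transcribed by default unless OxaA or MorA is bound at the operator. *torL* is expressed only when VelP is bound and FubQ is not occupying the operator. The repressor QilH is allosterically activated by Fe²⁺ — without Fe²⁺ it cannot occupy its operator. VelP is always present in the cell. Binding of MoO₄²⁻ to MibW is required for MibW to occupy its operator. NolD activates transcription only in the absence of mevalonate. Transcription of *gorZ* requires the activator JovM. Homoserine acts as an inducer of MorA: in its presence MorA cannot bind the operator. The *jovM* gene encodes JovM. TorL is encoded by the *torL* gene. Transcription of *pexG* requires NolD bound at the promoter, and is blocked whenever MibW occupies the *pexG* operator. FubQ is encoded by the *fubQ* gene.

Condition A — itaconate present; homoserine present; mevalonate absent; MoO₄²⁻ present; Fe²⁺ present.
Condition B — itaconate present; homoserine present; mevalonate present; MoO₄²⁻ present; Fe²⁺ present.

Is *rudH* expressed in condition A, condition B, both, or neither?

Condition A:
VelP is produced constitutively and is active.
Itaconate is present, so OxaA is inactive.
Homoserine is present, so MorA is inactive.
With no repressor bound, *fubQ* is transcribed.
So FubQ is produced and active.
With repressor FubQ bound, *torL* is not transcribed.
So TorL is not produced.
Mevalonate is absent, so NolD is active.
MoO₄²⁻ is present, so MibW is active.
With repressor MibW bound, *pexG* is not transcribed.
So PexG is not produced.
Fe²⁺ is present, so QilH is active.
With repressor QilH bound, *jovM* is not transcribed.
So JovM is not produced.
Required activator JovM is absent, so *gorZ* is not transcribed.
So GorZ is not produced.
With no repressor bound, *rudH* is transcribed.
→ *rudH* is ON in A.
Condition B:
VelP is produced constitutively and is active.
Itaconate is present, so OxaA is inactive.
Homoserine is present, so MorA is inactive.
With no repressor bound, *fubQ* is transcribed.
So FubQ is produced and active.
With repressor FubQ bound, *torL* is not transcribed.
So TorL is not produced.
Mevalonate is present, so NolD is inactive.
MoO₄²⁻ is present, so MibW is active.
With repressor MibW bound, *pexG* is not transcribed.
So PexG is not produced.
Fe²⁺ is present, so QilH is active.
With repressor QilH bound, *jovM* is not transcribed.
So JovM is not produced.
Required activator JovM is absent, so *gorZ* is not transcribed.
So GorZ is not produced.
With no repressor bound, *rudH* is transcribed.
→ *rudH* is ON in B.

both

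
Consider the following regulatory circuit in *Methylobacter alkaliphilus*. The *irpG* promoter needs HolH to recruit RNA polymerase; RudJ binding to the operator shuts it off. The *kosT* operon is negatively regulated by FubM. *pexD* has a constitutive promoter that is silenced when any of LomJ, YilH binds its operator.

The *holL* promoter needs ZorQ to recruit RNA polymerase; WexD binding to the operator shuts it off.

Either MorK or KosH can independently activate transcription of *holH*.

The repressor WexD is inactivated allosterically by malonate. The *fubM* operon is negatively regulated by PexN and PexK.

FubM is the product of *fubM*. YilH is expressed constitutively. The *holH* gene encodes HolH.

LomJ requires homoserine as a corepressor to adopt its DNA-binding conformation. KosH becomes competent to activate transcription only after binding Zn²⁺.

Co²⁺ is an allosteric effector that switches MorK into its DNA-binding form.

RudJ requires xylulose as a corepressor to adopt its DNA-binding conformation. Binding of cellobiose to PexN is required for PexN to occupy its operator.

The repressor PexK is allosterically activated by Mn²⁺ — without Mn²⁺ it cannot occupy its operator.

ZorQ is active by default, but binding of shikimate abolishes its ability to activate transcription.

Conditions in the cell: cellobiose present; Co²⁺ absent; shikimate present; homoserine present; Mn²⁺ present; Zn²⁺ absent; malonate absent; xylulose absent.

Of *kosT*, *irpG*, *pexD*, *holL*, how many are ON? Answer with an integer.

1

Cellobiose is present, so PexN is active.
Mn²⁺ is present, so PexK is active.
With repressor PexN bound, *fubM* is not transcribed.
So FubM is not produced.
With no repressor bound, *kosT* is transcribed.
→ *kosT* is ON.
Co²⁺ is absent, so MorK is inactive.
Zn²⁺ is absent, so KosH is inactive.
No activator is available at the *holH* promoter, so *holH* is not transcribed.
So HolH is not produced.
Xylulose is absent, so RudJ is inactive.
Required activator HolH is absent, so *irpG* is not transcribed.
→ *irpG* is OFF.
Homoserine is present, so LomJ is active.
YilH is produced constitutively and is active.
With repressor LomJ bound, *pexD* is not transcribed.
→ *pexD* is OFF.
Malonate is absent, so WexD is active.
Shikimate is present, so ZorQ is inactive.
With repressor WexD bound, *holL* is not transcribed.
→ *holL* is OFF.
1 of the 4 genes is transcribed.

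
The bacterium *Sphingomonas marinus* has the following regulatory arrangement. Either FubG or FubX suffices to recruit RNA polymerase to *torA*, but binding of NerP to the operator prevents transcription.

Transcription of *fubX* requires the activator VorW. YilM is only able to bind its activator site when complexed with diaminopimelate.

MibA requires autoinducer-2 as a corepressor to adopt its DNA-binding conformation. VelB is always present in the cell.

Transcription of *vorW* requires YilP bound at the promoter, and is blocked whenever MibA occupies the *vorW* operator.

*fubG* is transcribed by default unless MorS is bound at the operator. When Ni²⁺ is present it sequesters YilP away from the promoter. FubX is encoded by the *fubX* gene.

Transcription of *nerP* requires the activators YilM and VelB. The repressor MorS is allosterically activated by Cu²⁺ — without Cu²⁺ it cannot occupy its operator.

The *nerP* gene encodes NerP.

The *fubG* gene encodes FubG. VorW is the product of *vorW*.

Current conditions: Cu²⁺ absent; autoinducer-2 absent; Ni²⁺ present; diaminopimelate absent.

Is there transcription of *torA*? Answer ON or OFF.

ON

Cu²⁺ is absent, so MorS is inactive.
With no repressor bound, *fubG* is transcribed.
So FubG is produced and active.
Autoinducer-2 is absent, so MibA is inactive.
Ni²⁺ is present, so YilP is inactive.
Required activator YilP is absent, so *vorW* is not transcribed.
So VorW is not produced.
Required activator VorW is absent, so *fubX* is not transcribed.
So FubX is not produced.
Diaminopimelate is absent, so YilM is inactive.
VelB is produced constitutively and is active.
Required activator YilM is absent, so *nerP* is not transcribed.
So NerP is not produced.
Activator FubG is present, so *torA* is transcribed.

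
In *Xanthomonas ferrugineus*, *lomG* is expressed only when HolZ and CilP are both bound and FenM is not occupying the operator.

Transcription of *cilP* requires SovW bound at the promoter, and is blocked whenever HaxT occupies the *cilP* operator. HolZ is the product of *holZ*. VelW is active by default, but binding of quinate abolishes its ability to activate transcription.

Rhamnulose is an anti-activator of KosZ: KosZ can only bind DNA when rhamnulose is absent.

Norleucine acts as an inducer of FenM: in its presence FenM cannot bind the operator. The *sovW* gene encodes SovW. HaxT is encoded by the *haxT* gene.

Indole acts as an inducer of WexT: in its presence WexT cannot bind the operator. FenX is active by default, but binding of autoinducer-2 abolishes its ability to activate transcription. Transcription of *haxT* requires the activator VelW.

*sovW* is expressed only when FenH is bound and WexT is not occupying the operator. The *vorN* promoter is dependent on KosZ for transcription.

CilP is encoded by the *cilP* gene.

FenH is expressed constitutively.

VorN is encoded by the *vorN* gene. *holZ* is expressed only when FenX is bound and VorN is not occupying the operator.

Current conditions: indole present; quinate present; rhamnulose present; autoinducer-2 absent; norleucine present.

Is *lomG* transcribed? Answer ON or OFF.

Autoinducer-2 is absent, so FenX is active.
Rhamnulose is present, so KosZ is inactive.
Required activator KosZ is absent, so *vorN* is not transcribed.
So VorN is not produced.
No repressor is bound and FenX is active, so *holZ* is transcribed.
So HolZ is produced and active.
Norleucine is present, so FenM is inactive.
FenH is produced constitutively and is active.
Indole is present, so WexT is inactive.
No repressor is bound and FenH is active, so *sovW* is transcribed.
So SovW is produced and active.
Quinate is present, so VelW is inactive.
Required activator VelW is absent, so *haxT* is not transcribed.
So HaxT is not produced.
No repressor is bound and SovW is active, so *cilP* is transcribed.
So CilP is produced and active.
No repressor is bound and HolZ and CilP are active, so *lomG* is transcribed.

ON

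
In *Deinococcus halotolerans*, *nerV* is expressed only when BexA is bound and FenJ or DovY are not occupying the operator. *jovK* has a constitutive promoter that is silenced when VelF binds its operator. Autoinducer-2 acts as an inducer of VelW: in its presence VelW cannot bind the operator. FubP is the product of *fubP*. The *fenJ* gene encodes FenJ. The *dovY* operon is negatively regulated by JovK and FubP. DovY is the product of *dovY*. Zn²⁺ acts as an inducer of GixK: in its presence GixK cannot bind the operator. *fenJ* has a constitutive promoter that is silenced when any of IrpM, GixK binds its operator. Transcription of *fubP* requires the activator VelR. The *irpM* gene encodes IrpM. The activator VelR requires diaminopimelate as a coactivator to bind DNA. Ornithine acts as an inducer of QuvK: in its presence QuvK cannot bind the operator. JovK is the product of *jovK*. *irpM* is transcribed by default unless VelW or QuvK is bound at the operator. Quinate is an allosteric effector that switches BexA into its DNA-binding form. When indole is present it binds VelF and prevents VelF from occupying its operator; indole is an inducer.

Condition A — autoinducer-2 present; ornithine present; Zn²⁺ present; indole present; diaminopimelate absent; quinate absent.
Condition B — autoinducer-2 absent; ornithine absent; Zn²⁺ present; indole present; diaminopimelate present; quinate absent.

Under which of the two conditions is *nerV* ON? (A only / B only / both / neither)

neither

Condition A:
Autoinducer-2 is present, so VelW is inactive.
Ornithine is present, so QuvK is inactive.
With no repressor bound, *irpM* is transcribed.
So IrpM is produced and active.
Zn²⁺ is present, so GixK is inactive.
With repressor IrpM bound, *fenJ* is not transcribed.
So FenJ is not produced.
Indole is present, so VelF is inactive.
With no repressor bound, *jovK* is transcribed.
So JovK is produced and active.
Diaminopimelate is absent, so VelR is inactive.
Required activator VelR is absent, so *fubP* is not transcribed.
So FubP is not produced.
With repressor JovK bound, *dovY* is not transcribed.
So DovY is not produced.
Quinate is absent, so BexA is inactive.
Required activator BexA is absent, so *nerV* is not transcribed.
→ *nerV* is OFF in A.
Condition B:
Autoinducer-2 is absent, so VelW is active.
Ornithine is absent, so QuvK is active.
With repressor VelW bound, *irpM* is not transcribed.
So IrpM is not produced.
Zn²⁺ is present, so GixK is inactive.
With no repressor bound, *fenJ* is transcribed.
So FenJ is produced and active.
Indole is present, so VelF is inactive.
With no repressor bound, *jovK* is transcribed.
So JovK is produced and active.
Diaminopimelate is present, so VelR is active.
No repressor is bound and VelR is active, so *fubP* is transcribed.
So FubP is produced and active.
With repressor JovK bound, *dovY* is not transcribed.
So DovY is not produced.
Quinate is absent, so BexA is inactive.
With repressor FenJ bound, *nerV* is not transcribed.
→ *nerV* is OFF in B.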